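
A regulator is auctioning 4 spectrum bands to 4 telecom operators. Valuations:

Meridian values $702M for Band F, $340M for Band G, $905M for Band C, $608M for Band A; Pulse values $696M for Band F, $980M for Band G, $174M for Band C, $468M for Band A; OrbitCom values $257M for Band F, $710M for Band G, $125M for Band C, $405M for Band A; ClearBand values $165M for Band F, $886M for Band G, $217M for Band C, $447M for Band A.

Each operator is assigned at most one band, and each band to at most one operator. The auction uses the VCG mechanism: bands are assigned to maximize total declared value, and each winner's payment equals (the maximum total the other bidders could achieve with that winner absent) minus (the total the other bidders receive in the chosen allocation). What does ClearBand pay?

ClearBand pays $305M.

Efficient allocation: Meridian→Band C ($905M), Pulse→Band F ($696M), OrbitCom→Band A ($405M), ClearBand→Band G ($886M); total welfare W = $2892M.
ClearBand receives Band G at value $886M, so the others get W − 886 = $2006M.
Without ClearBand: best allocation of the remaining 3 bidders over all 4 bands is Meridian→Band C ($905M), Pulse→Band F ($696M), OrbitCom→Band G ($710M), total $2311M.
VCG payment = (others' best without ClearBand) − (others' welfare with ClearBand) = 2311 − 2006 = $305M.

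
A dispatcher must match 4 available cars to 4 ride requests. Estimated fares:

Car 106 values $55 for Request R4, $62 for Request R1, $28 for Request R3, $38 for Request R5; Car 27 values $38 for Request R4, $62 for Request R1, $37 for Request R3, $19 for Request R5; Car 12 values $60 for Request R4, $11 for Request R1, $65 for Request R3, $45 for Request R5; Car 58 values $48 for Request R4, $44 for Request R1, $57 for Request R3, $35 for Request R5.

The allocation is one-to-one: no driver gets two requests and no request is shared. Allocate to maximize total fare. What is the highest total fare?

Optimal: Car 106→Request R4 ($55), Car 27→Request R1 ($62), Car 12→Request R5 ($45), Car 58→Request R3 ($57) — total 55+62+45+57 = $219.
Column-greedy (each request in turn goes to its best remaining driver) gives $198, worse by 21.
Next-best assignment: Car 106→Request R4, Car 27→Request R1, Car 12→Request R3, Car 58→Request R5 = $217.
No other one-to-one assignment exceeds $219.

Maximum total: $219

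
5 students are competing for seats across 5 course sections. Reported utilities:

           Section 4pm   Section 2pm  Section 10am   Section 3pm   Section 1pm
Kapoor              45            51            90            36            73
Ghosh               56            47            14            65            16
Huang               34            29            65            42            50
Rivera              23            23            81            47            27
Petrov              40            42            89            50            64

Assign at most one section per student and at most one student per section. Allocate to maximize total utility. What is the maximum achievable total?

Max total: 295 points

This is the linear assignment problem.
Optimal: Kapoor→Section 2pm (51 points), Ghosh→Section 3pm (65 points), Huang→Section 4pm (34 points), Rivera→Section 10am (81 points), Petrov→Section 1pm (64 points) — total 51+65+34+81+64 = 295 points.
Max-entry greedy (repeatedly take the single best remaining cell) gives 276 points, worse by 19.
Checked against all permutations: 295 points is optimal.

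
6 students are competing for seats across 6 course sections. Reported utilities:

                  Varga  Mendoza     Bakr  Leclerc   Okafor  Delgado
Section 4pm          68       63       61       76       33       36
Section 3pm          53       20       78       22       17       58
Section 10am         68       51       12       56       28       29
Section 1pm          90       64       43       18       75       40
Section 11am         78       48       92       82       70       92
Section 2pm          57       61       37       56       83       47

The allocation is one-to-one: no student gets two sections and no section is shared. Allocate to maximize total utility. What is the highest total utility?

Max total: 470 points

Optimal: Varga→Section 1pm (90 points), Mendoza→Section 10am (51 points), Bakr→Section 3pm (78 points), Leclerc→Section 4pm (76 points), Okafor→Section 2pm (83 points), Delgado→Section 11am (92 points) — total 90+51+78+76+83+92 = 470 points.
Max-entry greedy (repeatedly take the single best remaining cell) gives 450 points, worse by 20.
Swapping Delgado↔Varga (Delgado→Section 1pm 40 points, Varga→Section 11am 78 points) loses 64.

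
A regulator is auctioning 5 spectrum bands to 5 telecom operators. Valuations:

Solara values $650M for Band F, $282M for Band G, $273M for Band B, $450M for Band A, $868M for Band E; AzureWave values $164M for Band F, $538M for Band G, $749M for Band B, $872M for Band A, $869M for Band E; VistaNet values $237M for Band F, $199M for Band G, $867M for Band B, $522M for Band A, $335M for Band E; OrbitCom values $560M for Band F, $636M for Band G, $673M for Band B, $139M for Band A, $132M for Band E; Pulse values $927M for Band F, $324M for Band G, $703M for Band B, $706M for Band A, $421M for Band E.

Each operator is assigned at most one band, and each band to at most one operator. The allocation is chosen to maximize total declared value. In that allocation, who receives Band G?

Optimal: Solara→Band E ($868M), AzureWave→Band A ($872M), VistaNet→Band B ($867M), OrbitCom→Band G ($636M), Pulse→Band F ($927M) — total 868+872+867+636+927 = $4170M.
Swapping Pulse↔VistaNet (Pulse→Band B $703M, VistaNet→Band F $237M) loses 854.
Every other assignment is strictly worse.
OrbitCom's own top band is Band B ($673M), but forcing OrbitCom→Band B and reassigning the rest optimally gives only $3539M — worse by 631.

OrbitCom receives Band G.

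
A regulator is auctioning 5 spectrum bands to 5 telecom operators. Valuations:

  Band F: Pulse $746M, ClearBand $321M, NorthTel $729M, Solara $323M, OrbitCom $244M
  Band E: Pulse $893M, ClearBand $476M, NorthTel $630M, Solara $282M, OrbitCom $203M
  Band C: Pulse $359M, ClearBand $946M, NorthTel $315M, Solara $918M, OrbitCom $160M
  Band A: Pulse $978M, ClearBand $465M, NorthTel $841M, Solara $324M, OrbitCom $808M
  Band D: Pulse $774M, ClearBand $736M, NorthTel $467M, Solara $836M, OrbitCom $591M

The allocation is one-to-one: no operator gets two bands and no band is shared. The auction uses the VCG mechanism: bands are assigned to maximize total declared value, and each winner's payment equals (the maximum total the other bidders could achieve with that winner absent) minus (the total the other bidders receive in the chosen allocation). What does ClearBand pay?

ClearBand pays $82M.

Efficient allocation: Pulse→Band E ($893M), ClearBand→Band C ($946M), NorthTel→Band F ($729M), Solara→Band D ($836M), OrbitCom→Band A ($808M); total welfare W = $4212M.
ClearBand receives Band C at value $946M, so the others get W − 946 = $3266M.
Without ClearBand: best allocation of the remaining 4 bidders over all 5 bands is Pulse→Band E ($893M), NorthTel→Band F ($729M), Solara→Band C ($918M), OrbitCom→Band A ($808M), total $3348M.
VCG payment = (others' best without ClearBand) − (others' welfare with ClearBand) = 3348 − 3266 = $82M.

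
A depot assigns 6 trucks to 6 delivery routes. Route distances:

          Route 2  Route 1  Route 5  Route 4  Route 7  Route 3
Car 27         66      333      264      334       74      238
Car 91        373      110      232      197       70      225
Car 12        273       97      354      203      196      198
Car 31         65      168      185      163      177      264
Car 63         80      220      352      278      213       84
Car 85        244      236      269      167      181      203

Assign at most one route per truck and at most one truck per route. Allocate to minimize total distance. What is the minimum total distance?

Optimal: Car 27→Route 2 (66 km), Car 91→Route 7 (70 km), Car 12→Route 1 (97 km), Car 31→Route 5 (185 km), Car 63→Route 3 (84 km), Car 85→Route 4 (167 km) — total 66+70+97+185+84+167 = 669 km.
Swapping Car 31↔Car 91 (Car 31→Route 7 177 km, Car 91→Route 5 232 km) adds 154.
Every other assignment is strictly worse.

Min total: 669 km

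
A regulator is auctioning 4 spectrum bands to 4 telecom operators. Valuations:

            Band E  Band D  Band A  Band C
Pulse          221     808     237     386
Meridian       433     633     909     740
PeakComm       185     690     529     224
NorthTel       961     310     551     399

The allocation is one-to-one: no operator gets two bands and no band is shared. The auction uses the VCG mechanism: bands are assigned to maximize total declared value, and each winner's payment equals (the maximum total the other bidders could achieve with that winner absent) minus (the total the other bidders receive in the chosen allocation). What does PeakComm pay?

PeakComm pays $169M.

Efficient allocation: Pulse→Band D ($808M), Meridian→Band C ($740M), PeakComm→Band A ($529M), NorthTel→Band E ($961M); total welfare W = $3038M.
PeakComm receives Band A at value $529M, so the others get W − 529 = $2509M.
Without PeakComm: best allocation of the remaining 3 bidders over all 4 bands is Pulse→Band D ($808M), Meridian→Band A ($909M), NorthTel→Band E ($961M), total $2678M.
VCG payment = (others' best without PeakComm) − (others' welfare with PeakComm) = 2678 − 2509 = $169M.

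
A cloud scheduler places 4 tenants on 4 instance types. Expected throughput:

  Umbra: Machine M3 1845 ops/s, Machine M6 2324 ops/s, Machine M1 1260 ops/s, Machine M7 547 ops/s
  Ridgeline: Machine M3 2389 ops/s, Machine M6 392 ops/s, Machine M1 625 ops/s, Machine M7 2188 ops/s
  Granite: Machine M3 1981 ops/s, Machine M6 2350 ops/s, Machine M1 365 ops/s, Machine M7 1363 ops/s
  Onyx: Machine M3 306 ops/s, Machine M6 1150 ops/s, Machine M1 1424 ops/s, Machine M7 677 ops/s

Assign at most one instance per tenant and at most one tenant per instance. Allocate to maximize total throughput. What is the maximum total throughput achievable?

Optimal: Umbra→Machine M6 (2324 ops/s), Ridgeline→Machine M7 (2188 ops/s), Granite→Machine M3 (1981 ops/s), Onyx→Machine M1 (1424 ops/s) — total 2324+2188+1981+1424 = 7917 ops/s.
Next-best assignment: Umbra→Machine M3, Ridgeline→Machine M7, Granite→Machine M6, Onyx→Machine M1 = 7807 ops/s.

Max total: 7917 ops/s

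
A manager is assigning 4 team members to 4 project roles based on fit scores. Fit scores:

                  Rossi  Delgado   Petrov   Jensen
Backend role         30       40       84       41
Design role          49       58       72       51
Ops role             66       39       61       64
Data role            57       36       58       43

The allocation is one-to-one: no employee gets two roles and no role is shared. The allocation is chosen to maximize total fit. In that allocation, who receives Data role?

Rossi receives Data role.

Treat this as an assignment problem: match each employee to one role.
Optimal: Rossi→Data role (57 pts), Delgado→Design role (58 pts), Petrov→Backend role (84 pts), Jensen→Ops role (64 pts) — total 57+58+84+64 = 263 pts.
Column-greedy (each role in turn goes to its best remaining employee) gives 251 pts, worse by 12.
Next-best assignment: Rossi→Ops role, Delgado→Design role, Petrov→Backend role, Jensen→Data role = 251 pts.
Rossi's own top role is Ops role (66 pts), but forcing Rossi→Ops role and reassigning the rest optimally gives only 251 pts — worse by 12.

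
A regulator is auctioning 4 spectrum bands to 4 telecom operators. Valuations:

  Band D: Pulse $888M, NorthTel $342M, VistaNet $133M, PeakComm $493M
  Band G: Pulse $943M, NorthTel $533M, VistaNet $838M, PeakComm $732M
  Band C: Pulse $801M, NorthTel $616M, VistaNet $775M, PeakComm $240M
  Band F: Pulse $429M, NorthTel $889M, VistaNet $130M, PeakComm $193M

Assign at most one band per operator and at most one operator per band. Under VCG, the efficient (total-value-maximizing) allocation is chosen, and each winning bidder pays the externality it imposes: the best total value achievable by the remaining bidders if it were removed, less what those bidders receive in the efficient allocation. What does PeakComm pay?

Efficient allocation: Pulse→Band D ($888M), NorthTel→Band F ($889M), VistaNet→Band C ($775M), PeakComm→Band G ($732M); total welfare W = $3284M.
PeakComm receives Band G at value $732M, so the others get W − 732 = $2552M.
Without PeakComm: best allocation of the remaining 3 bidders over all 4 bands is Pulse→Band D ($888M), NorthTel→Band F ($889M), VistaNet→Band G ($838M), total $2615M.
VCG payment = (others' best without PeakComm) − (others' welfare with PeakComm) = 2615 − 2552 = $63M.

PeakComm pays $63M.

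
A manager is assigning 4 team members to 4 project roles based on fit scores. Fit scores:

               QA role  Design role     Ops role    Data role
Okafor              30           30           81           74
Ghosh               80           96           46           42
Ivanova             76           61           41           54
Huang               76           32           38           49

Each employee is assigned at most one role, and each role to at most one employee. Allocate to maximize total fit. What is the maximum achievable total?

Maximum total: 307 pts

Optimal: Okafor→Ops role (81 pts), Ghosh→Design role (96 pts), Ivanova→Data role (54 pts), Huang→QA role (76 pts) — total 81+96+54+76 = 307 pts.
Max-entry greedy (repeatedly take the single best remaining cell) gives 302 pts, worse by 5.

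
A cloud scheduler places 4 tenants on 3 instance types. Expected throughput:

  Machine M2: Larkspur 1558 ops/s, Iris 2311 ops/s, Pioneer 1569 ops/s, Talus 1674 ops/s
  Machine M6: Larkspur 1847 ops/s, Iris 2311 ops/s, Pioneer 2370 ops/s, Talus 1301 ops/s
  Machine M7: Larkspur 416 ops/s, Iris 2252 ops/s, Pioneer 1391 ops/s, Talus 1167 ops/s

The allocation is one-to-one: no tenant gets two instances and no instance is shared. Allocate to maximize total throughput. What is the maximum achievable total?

Optimal: Talus→Machine M2 (1674 ops/s), Pioneer→Machine M6 (2370 ops/s), Iris→Machine M7 (2252 ops/s) — total 1674+2370+2252 = 6296 ops/s.
Column-greedy (each instance in turn goes to its best remaining tenant) gives 5848 ops/s, worse by 448.

Maximum total: 6296 ops/s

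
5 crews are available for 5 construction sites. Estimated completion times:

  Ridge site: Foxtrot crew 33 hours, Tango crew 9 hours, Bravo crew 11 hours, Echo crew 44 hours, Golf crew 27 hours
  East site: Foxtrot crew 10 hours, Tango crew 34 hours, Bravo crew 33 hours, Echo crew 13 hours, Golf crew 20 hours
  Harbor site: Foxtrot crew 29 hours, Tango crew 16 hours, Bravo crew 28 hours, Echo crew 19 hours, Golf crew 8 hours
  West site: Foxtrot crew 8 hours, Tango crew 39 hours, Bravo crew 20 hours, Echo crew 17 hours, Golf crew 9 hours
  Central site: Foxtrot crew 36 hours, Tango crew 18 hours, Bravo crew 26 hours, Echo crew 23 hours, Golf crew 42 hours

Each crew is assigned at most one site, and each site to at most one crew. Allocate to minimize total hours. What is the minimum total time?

Minimum total: 58 hours

Optimal: Foxtrot crew→West site (8 hours), Tango crew→Central site (18 hours), Bravo crew→Ridge site (11 hours), Echo crew→East site (13 hours), Golf crew→Harbor site (8 hours) — total 8+18+11+13+8 = 58 hours.
Min-entry greedy (repeatedly take the single cheapest remaining cell) gives 64 hours, worse by 6.
Next-best assignment: Foxtrot crew→East site, Tango crew→Central site, Bravo crew→Ridge site, Echo crew→West site, Golf crew→Harbor site = 64 hours.
Checked against all permutations: 58 hours is optimal.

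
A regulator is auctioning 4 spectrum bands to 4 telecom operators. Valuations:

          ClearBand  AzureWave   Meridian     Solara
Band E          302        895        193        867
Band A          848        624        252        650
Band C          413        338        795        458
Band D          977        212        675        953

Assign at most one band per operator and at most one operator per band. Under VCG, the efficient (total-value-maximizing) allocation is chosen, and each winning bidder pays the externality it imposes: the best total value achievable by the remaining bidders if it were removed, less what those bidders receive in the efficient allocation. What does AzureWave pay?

AzureWave pays $43M.

Efficient allocation: ClearBand→Band A ($848M), AzureWave→Band E ($895M), Meridian→Band C ($795M), Solara→Band D ($953M); total welfare W = $3491M.
AzureWave receives Band E at value $895M, so the others get W − 895 = $2596M.
Without AzureWave: best allocation of the remaining 3 bidders over all 4 bands is ClearBand→Band D ($977M), Meridian→Band C ($795M), Solara→Band E ($867M), total $2639M.
VCG payment = (others' best without AzureWave) − (others' welfare with AzureWave) = 2639 − 2596 = $43M.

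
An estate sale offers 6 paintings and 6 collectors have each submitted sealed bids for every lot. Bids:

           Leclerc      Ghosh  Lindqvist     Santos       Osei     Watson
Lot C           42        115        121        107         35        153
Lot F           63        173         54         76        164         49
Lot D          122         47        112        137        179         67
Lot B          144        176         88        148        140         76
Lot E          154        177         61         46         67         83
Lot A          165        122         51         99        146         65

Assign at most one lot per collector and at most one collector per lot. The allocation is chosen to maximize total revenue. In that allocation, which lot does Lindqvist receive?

This is the linear assignment problem.
Optimal: Leclerc→Lot A ($165), Ghosh→Lot E ($177), Lindqvist→Lot D ($112), Santos→Lot B ($148), Osei→Lot F ($164), Watson→Lot C ($153) — total 165+177+112+148+164+153 = $919.
Max-entry greedy (repeatedly take the single best remaining cell) gives $876, worse by 43.
Next-best assignment: Leclerc→Lot E, Ghosh→Lot F, Lindqvist→Lot D, Santos→Lot B, Osei→Lot A, Watson→Lot C = $886.
Checked against all permutations: $919 is optimal.
Lindqvist's own top lot is Lot C ($121), but forcing Lindqvist→Lot C and reassigning the rest optimally gives only $869 — worse by 50.

Lindqvist receives Lot D.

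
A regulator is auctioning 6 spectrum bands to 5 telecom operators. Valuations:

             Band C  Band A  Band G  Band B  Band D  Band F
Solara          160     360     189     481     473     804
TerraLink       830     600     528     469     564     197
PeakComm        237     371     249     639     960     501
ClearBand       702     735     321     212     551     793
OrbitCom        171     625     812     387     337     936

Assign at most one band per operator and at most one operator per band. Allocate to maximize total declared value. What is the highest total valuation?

Max total: $4141M

Optimal: Solara→Band F ($804M), TerraLink→Band C ($830M), PeakComm→Band D ($960M), ClearBand→Band A ($735M), OrbitCom→Band G ($812M) — total 804+830+960+735+812 = $4141M.
Column-greedy (each band in turn goes to its best remaining operator) gives $3489M, worse by 652.
Swapping TerraLink↔ClearBand (TerraLink→Band A $600M, ClearBand→Band C $702M) loses 263.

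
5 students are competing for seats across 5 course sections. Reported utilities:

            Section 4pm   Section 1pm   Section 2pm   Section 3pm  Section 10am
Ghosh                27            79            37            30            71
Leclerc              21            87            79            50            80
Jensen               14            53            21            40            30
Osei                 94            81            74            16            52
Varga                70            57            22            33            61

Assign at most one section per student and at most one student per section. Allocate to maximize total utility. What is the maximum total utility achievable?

This is a one-to-one assignment (maximum-weight bipartite matching).
Optimal: Ghosh→Section 1pm (79 points), Leclerc→Section 2pm (79 points), Jensen→Section 3pm (40 points), Osei→Section 4pm (94 points), Varga→Section 10am (61 points) — total 79+79+40+94+61 = 353 points.
Row-greedy (each student in turn takes its best remaining section) gives 315 points, worse by 38.
Swapping Ghosh↔Jensen (Ghosh→Section 3pm 30 points, Jensen→Section 1pm 53 points) loses 36.
Every other assignment is strictly worse.

Maximum total: 353 points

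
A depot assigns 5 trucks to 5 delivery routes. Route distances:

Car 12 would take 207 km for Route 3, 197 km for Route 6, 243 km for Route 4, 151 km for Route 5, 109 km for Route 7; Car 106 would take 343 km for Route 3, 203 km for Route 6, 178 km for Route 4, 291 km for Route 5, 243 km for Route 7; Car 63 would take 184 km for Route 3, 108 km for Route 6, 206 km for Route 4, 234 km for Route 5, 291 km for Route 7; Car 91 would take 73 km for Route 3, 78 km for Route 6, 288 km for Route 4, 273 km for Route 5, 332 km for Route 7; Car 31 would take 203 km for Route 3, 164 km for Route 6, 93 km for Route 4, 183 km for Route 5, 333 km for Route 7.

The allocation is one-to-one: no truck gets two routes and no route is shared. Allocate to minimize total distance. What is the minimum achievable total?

Minimum total: 651 km

Optimal: Car 12→Route 7 (109 km), Car 106→Route 4 (178 km), Car 63→Route 6 (108 km), Car 91→Route 3 (73 km), Car 31→Route 5 (183 km) — total 109+178+108+73+183 = 651 km.
Min-entry greedy (repeatedly take the single cheapest remaining cell) gives 674 km, worse by 23.
No other one-to-one assignment undercuts 651 km.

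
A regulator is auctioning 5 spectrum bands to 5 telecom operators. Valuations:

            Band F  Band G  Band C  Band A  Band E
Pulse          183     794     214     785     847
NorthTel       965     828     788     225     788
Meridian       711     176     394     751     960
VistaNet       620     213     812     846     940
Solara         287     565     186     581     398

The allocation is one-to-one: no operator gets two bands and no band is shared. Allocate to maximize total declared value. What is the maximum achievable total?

Optimal: Pulse→Band G ($794M), NorthTel→Band F ($965M), Meridian→Band E ($960M), VistaNet→Band C ($812M), Solara→Band A ($581M) — total 794+965+960+812+581 = $4112M.
Swapping VistaNet↔Pulse (VistaNet→Band G $213M, Pulse→Band C $214M) loses 1179.

Maximum total: $4112M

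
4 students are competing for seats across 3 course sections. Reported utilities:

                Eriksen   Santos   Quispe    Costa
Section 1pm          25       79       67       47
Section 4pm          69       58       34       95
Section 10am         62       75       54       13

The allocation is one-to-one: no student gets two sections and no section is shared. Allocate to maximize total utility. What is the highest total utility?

Maximum total: 237 points

Optimal: Quispe→Section 1pm (67 points), Costa→Section 4pm (95 points), Santos→Section 10am (75 points) — total 67+95+75 = 237 points.
Max-entry greedy (repeatedly take the single best remaining cell) gives 236 points, worse by 1.
Next-best assignment: Santos→Section 1pm, Costa→Section 4pm, Eriksen→Section 10am = 236 points.
No other one-to-one assignment exceeds 237 points.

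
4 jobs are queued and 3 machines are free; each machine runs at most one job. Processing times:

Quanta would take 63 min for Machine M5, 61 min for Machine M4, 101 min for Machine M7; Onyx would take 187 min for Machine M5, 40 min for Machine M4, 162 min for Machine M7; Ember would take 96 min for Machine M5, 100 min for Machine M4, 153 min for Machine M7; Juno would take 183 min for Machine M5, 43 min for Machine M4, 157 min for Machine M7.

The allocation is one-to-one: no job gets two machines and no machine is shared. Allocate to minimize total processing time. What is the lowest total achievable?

Optimal: Ember→Machine M5 (96 min), Onyx→Machine M4 (40 min), Quanta→Machine M7 (101 min) — total 96+40+101 = 237 min.
Row-greedy (each job in turn takes its cheapest remaining machine) gives 319 min, worse by 82.

Min total: 237 min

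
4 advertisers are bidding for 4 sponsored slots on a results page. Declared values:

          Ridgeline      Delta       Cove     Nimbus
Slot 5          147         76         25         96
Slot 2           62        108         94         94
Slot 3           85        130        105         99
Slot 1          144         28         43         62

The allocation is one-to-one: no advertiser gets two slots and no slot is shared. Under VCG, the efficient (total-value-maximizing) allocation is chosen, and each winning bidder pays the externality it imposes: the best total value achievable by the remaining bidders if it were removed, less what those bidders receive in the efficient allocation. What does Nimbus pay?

Efficient allocation: Ridgeline→Slot 1 ($144), Delta→Slot 3 ($130), Cove→Slot 2 ($94), Nimbus→Slot 5 ($96); total welfare W = $464.
Nimbus receives Slot 5 at value $96, so the others get W − 96 = $368.
Without Nimbus: best allocation of the remaining 3 bidders over all 4 slots is Ridgeline→Slot 5 ($147), Delta→Slot 3 ($130), Cove→Slot 2 ($94), total $371.
VCG payment = (others' best without Nimbus) − (others' welfare with Nimbus) = 371 − 368 = $3.

Nimbus pays $3.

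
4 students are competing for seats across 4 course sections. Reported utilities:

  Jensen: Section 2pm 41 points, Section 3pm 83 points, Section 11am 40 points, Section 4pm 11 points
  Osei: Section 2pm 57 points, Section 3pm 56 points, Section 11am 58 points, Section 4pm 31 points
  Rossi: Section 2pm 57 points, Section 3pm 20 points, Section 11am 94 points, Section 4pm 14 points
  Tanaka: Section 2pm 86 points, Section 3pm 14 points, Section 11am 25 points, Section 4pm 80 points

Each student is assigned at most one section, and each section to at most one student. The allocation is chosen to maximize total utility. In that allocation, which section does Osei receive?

Optimal: Jensen→Section 3pm (83 points), Osei→Section 2pm (57 points), Rossi→Section 11am (94 points), Tanaka→Section 4pm (80 points) — total 83+57+94+80 = 314 points.
Max-entry greedy (repeatedly take the single best remaining cell) gives 294 points, worse by 20.
No other one-to-one assignment exceeds 314 points.
Osei's own top section is Section 11am (58 points), but forcing Osei→Section 11am and reassigning the rest optimally gives only 278 points — worse by 36.

Osei receives Section 2pm.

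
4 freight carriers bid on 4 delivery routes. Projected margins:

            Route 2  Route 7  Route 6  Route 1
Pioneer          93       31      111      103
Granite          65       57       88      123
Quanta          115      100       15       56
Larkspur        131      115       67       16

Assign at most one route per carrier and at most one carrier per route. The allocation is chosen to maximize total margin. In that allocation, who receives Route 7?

Quanta receives Route 7.

Optimal: Pioneer→Route 6 ($111k), Granite→Route 1 ($123k), Quanta→Route 7 ($100k), Larkspur→Route 2 ($131k) — total 111+123+100+131 = $465k.
Row-greedy (each carrier in turn takes its best remaining route) gives $464k, worse by 1.
Quanta's own top route is Route 2 ($115k), but forcing Quanta→Route 2 and reassigning the rest optimally gives only $464k — worse by 1.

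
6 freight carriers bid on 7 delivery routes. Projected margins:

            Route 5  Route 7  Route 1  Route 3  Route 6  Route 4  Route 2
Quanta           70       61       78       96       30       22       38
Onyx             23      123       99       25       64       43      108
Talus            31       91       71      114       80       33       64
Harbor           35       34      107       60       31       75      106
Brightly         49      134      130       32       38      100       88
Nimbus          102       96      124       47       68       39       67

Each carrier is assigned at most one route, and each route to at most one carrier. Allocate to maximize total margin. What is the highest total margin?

This is a one-to-one assignment (maximum-weight bipartite matching).
Optimal: Quanta→Route 5 ($70k), Onyx→Route 7 ($123k), Talus→Route 3 ($114k), Harbor→Route 2 ($106k), Brightly→Route 4 ($100k), Nimbus→Route 1 ($124k) — total 70+123+114+106+100+124 = $637k.
Column-greedy (each route in turn goes to its best remaining carrier) gives $543k, worse by 94.
Checked against all permutations: $637k is optimal.

Max total: $637k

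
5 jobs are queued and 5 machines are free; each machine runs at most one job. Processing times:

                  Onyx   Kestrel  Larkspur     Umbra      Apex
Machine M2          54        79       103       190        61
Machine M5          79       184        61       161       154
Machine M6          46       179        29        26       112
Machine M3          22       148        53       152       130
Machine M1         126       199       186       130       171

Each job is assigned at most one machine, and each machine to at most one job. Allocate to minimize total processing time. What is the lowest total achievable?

Minimum total: 359 min

This is a one-to-one assignment (minimum-cost bipartite matching).
Optimal: Onyx→Machine M3 (22 min), Kestrel→Machine M2 (79 min), Larkspur→Machine M5 (61 min), Umbra→Machine M6 (26 min), Apex→Machine M1 (171 min) — total 22+79+61+26+171 = 359 min.
Column-greedy (each machine in turn goes to its cheapest remaining job) gives 470 min, worse by 111.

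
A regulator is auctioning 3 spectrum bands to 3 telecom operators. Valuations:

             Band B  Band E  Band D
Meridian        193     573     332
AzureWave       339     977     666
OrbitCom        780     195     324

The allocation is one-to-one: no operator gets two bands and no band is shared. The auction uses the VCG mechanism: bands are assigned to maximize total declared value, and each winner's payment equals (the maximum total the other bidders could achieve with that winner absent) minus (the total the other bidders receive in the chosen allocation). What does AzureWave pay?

Efficient allocation: Meridian→Band D ($332M), AzureWave→Band E ($977M), OrbitCom→Band B ($780M); total welfare W = $2089M.
AzureWave receives Band E at value $977M, so the others get W − 977 = $1112M.
Without AzureWave: best allocation of the remaining 2 bidders over all 3 bands is Meridian→Band E ($573M), OrbitCom→Band B ($780M), total $1353M.
VCG payment = (others' best without AzureWave) − (others' welfare with AzureWave) = 1353 − 1112 = $241M.

AzureWave pays $241M.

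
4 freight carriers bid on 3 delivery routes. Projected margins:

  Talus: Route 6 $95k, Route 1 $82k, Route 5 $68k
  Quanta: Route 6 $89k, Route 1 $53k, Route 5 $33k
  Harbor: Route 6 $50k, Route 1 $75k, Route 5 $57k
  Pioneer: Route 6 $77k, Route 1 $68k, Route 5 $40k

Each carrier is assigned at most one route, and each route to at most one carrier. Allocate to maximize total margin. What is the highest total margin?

Treat this as an assignment problem: match each carrier to one route.
Optimal: Quanta→Route 6 ($89k), Harbor→Route 1 ($75k), Talus→Route 5 ($68k) — total 89+75+68 = $232k.
Row-greedy (each carrier in turn takes its best remaining route) gives $205k, worse by 27.
Next-best assignment: Quanta→Route 6, Talus→Route 1, Harbor→Route 5 = $228k.
Checked against all permutations: $232k is optimal.

Maximum total: $232k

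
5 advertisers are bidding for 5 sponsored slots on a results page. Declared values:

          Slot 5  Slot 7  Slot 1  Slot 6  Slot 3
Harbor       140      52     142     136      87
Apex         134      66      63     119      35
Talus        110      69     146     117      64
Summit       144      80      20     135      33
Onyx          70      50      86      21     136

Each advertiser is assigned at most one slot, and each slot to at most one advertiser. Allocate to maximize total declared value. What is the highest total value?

Max total: $632

Optimal: Harbor→Slot 6 ($136), Apex→Slot 5 ($134), Talus→Slot 1 ($146), Summit→Slot 7 ($80), Onyx→Slot 3 ($136) — total 136+134+146+80+136 = $632.
Row-greedy (each advertiser in turn takes its best remaining slot) gives $609, worse by 23.
Next-best assignment: Harbor→Slot 6, Apex→Slot 7, Talus→Slot 1, Summit→Slot 5, Onyx→Slot 3 = $628.
Swapping Harbor↔Onyx (Harbor→Slot 3 $87, Onyx→Slot 6 $21) loses 164.
Checked against all permutations: $632 is optimal.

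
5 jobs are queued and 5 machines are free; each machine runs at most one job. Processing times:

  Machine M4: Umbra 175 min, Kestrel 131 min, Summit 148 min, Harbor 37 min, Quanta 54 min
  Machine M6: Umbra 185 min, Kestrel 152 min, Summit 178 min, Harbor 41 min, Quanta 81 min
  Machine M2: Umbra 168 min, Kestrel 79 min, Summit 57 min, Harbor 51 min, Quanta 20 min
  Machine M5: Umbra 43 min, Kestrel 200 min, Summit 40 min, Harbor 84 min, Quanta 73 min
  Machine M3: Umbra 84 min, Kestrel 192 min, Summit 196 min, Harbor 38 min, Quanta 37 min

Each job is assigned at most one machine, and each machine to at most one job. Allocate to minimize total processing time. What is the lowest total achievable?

Optimal: Umbra→Machine M3 (84 min), Kestrel→Machine M2 (79 min), Summit→Machine M5 (40 min), Harbor→Machine M6 (41 min), Quanta→Machine M4 (54 min) — total 84+79+40+41+54 = 298 min.
Next-best assignment: Umbra→Machine M5, Kestrel→Machine M4, Summit→Machine M2, Harbor→Machine M6, Quanta→Machine M3 = 309 min.
Swapping Kestrel↔Quanta (Kestrel→Machine M4 131 min, Quanta→Machine M2 20 min) adds 18.

Minimum total: 298 min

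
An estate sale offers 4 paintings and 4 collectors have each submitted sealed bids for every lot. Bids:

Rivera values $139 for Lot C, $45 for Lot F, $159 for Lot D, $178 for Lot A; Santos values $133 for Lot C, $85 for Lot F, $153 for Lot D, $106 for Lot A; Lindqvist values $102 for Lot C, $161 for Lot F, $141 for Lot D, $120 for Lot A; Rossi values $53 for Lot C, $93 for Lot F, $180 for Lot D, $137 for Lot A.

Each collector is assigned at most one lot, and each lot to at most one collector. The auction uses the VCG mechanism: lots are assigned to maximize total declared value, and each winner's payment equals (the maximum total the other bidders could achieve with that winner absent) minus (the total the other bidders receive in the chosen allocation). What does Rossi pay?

Rossi pays $20.

Efficient allocation: Rivera→Lot A ($178), Santos→Lot C ($133), Lindqvist→Lot F ($161), Rossi→Lot D ($180); total welfare W = $652.
Rossi receives Lot D at value $180, so the others get W − 180 = $472.
Without Rossi: best allocation of the remaining 3 bidders over all 4 lots is Rivera→Lot A ($178), Santos→Lot D ($153), Lindqvist→Lot F ($161), total $492.
VCG payment = (others' best without Rossi) − (others' welfare with Rossi) = 492 − 472 = $20.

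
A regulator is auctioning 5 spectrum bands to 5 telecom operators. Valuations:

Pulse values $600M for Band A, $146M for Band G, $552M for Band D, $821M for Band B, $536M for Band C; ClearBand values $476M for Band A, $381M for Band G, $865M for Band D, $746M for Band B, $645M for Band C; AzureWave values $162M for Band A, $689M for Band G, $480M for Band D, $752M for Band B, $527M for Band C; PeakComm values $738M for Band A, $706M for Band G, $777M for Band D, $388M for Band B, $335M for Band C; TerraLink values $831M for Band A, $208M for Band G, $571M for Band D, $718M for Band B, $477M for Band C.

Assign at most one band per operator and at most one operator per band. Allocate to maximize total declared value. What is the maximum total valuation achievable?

Max total: $3763M

This is the linear assignment problem.
Optimal: Pulse→Band B ($821M), ClearBand→Band C ($645M), AzureWave→Band G ($689M), PeakComm→Band D ($777M), TerraLink→Band A ($831M) — total 821+645+689+777+831 = $3763M.
Max-entry greedy (repeatedly take the single best remaining cell) gives $3750M, worse by 13.
Every other assignment is strictly worse.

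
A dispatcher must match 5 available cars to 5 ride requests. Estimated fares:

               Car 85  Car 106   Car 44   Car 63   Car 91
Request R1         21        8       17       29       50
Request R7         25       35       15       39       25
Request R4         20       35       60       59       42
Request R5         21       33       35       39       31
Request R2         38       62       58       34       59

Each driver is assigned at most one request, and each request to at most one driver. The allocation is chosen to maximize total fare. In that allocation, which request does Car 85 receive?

Car 85 receives Request R7.

Treat this as an assignment problem: match each driver to one request.
Optimal: Car 85→Request R7 ($25), Car 106→Request R2 ($62), Car 44→Request R4 ($60), Car 63→Request R5 ($39), Car 91→Request R1 ($50) — total 25+62+60+39+50 = $236.
Column-greedy (each request in turn goes to its best remaining driver) gives $220, worse by 16.
Swapping Car 106↔Car 63 (Car 106→Request R5 $33, Car 63→Request R2 $34) loses 34.
Car 85's own top request is Request R2 ($38), but forcing Car 85→Request R2 and reassigning the rest optimally gives only $222 — worse by 14.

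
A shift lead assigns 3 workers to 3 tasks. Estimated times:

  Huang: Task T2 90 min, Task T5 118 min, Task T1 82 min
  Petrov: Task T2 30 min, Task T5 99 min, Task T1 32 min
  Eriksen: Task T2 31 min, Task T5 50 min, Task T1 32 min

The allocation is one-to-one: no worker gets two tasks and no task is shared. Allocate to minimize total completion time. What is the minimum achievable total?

Min total: 162 min

Optimal: Huang→Task T1 (82 min), Petrov→Task T2 (30 min), Eriksen→Task T5 (50 min) — total 82+30+50 = 162 min.
Min-entry greedy (repeatedly take the single cheapest remaining cell) gives 180 min, worse by 18.
Every other assignment is strictly worse.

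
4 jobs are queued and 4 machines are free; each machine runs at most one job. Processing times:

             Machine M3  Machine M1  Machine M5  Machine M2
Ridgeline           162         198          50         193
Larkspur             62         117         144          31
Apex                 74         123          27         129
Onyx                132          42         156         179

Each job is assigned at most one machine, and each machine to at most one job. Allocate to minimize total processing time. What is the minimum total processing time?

Min total: 197 min

Treat this as an assignment problem: match each job to one machine.
Optimal: Ridgeline→Machine M5 (50 min), Larkspur→Machine M2 (31 min), Apex→Machine M3 (74 min), Onyx→Machine M1 (42 min) — total 50+31+74+42 = 197 min.
Min-entry greedy (repeatedly take the single cheapest remaining cell) gives 262 min, worse by 65.
Swapping Larkspur↔Apex (Larkspur→Machine M3 62 min, Apex→Machine M2 129 min) adds 86.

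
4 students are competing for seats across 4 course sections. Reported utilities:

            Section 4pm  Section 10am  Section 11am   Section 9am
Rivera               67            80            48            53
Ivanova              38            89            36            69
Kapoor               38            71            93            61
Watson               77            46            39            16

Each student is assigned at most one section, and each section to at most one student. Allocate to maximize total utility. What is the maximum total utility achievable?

This is a one-to-one assignment (maximum-weight bipartite matching).
Optimal: Rivera→Section 10am (80 points), Ivanova→Section 9am (69 points), Kapoor→Section 11am (93 points), Watson→Section 4pm (77 points) — total 80+69+93+77 = 319 points.
Swapping Rivera↔Watson (Rivera→Section 4pm 67 points, Watson→Section 10am 46 points) loses 44.

Maximum total: 319 points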